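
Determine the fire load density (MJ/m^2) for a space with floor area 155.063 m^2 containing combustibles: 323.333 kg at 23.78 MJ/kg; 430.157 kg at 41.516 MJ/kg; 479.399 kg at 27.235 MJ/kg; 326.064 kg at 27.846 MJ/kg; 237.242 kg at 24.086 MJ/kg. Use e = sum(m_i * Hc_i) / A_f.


Total energy = 323.333*23.78 + 430.157*41.516 + 479.399*27.235 + 326.064*27.846 + 237.242*24.086
= 7688.859 + 17858.40 + 13056.43 + 9079.578 + 5714.211
= 53397.48 MJ
e = 53397.48 / 155.063 = 344.36 MJ/m^2

344.36 MJ/m^2


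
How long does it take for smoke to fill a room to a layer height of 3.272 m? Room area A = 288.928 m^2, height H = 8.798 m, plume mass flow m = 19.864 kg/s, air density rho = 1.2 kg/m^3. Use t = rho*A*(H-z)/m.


H - z = 5.526 m
t = 1.2 * 288.928 * 5.526 / 19.864 = 96.453 s

96.453 s


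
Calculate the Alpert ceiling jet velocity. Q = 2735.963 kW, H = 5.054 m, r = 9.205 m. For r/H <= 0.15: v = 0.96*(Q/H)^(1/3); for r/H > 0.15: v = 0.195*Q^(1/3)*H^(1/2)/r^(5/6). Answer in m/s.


r/H = 9.205 / 5.054 = 1.8213
r/H > 0.15, so v = 0.195*Q^(1/3)*H^(1/2)/r^(5/6)
Q^(1/3) = 13.986
H^(1/2) = 2.2481
r^(5/6) = 6.3585
v = 0.195 * 13.986 * 2.2481 / 6.3585 = 0.96428 m/s

0.96428 m/s


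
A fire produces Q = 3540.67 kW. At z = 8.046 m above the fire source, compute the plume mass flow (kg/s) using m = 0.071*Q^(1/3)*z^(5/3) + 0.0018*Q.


Q^(1/3) = 15.242
z^(5/3) = 32.307
First term = 0.071 * 15.242 * 32.307 = 34.961
Second term = 0.0018 * 3540.67 = 6.3732
m = 41.334 kg/s

41.334 kg/s


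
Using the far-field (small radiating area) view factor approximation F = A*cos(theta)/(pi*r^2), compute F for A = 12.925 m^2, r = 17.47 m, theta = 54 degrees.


cos(54 deg) = 0.58779
pi*r^2 = 958.82
F = 12.925 * 0.58779 / 958.82 = 0.0079234

0.0079234


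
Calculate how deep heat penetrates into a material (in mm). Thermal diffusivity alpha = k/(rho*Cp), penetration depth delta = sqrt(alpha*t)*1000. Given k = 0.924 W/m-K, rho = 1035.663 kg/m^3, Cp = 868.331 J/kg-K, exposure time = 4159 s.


alpha = 0.924 / (1035.663 * 868.331) = 1.0275e-06 m^2/s
alpha * t = 0.0042732
delta = sqrt(0.0042732) * 1000 = 65.370 mm

65.370 mm


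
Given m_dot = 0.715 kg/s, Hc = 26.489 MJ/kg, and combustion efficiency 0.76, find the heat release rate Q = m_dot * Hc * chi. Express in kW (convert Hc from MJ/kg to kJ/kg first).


Hc = 26.489 MJ/kg = 26.489 * 1000 kJ/kg = 26489 kJ/kg
Q = 0.715 kg/s * 26489 kJ/kg * 0.76 = 14394 kW

14394 kW


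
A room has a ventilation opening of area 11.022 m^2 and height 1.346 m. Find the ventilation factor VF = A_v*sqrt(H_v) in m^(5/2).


sqrt(H_v) = 1.1602
VF = 11.022 * 1.1602 = 12.787 m^(5/2)

12.787 m^(5/2)


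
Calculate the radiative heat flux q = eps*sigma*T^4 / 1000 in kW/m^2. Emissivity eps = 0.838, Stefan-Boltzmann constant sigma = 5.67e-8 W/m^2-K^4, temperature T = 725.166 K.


T^4 = 2.7653e+11
q = 0.838 * 5.67e-8 * 2.7653e+11 / 1000 = 13.139 kW/m^2

13.139 kW/m^2


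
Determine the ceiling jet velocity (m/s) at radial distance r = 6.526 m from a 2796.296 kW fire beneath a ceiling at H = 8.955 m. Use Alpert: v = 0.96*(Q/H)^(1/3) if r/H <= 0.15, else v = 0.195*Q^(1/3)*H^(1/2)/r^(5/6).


r/H = 6.526 / 8.955 = 0.72875
r/H > 0.15, so v = 0.195*Q^(1/3)*H^(1/2)/r^(5/6)
Q^(1/3) = 14.088
H^(1/2) = 2.9925
r^(5/6) = 4.7739
v = 0.195 * 14.088 * 2.9925 / 4.7739 = 1.7221 m/s

1.7221 m/s


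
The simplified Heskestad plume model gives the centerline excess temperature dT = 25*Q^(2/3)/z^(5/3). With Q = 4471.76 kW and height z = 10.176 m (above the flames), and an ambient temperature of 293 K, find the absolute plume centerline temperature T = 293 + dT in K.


Q^(2/3) = 271.43
z^(5/3) = 47.785
dT = 25 * 271.43 / 47.785 = 142.00 K
T = 293 + 142.00 = 435.00 K

435.00 K


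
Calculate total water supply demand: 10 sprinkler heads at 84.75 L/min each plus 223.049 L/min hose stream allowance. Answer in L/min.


Sprinkler demand = 10 * 84.75 = 847.5 L/min
Total = 847.5 + 223.049 = 1070.549 L/min

1070.549 L/min


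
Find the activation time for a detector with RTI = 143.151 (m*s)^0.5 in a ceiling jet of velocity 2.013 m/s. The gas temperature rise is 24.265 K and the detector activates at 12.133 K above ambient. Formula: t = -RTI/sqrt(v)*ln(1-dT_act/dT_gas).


dT_act/dT_gas = 0.50002
ln(1 - 0.50002) = -0.69319
t = -143.151 / sqrt(2.013) * -0.69319 = 69.940 s

69.940 s


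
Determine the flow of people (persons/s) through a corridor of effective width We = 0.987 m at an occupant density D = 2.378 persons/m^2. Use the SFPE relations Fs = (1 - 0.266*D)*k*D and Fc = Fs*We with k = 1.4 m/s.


1 - 0.266*D = 1 - 0.266*2.378 = 0.36745
Fs = 0.36745 * 1.4 * 2.378 = 1.2233 persons/(s*m)
Fc = 1.2233 * 0.987 = 1.2074 persons/s

1.2074 persons/s


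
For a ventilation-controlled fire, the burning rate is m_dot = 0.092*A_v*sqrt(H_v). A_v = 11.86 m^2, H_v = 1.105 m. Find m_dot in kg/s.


sqrt(H_v) = 1.0512
m_dot = 0.092 * 11.86 * 1.0512 = 1.1470 kg/s

1.1470 kg/s


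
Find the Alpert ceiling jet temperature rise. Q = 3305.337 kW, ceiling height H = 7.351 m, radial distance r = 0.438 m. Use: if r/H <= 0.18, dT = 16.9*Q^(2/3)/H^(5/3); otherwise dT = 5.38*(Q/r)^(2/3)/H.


r/H = 0.438 / 7.351 = 0.059584
r/H <= 0.18, so dT = 16.9*Q^(2/3)/H^(5/3)
Q^(2/3) = 221.89
H^(5/3) = 27.791
dT = 16.9 * 221.89 / 27.791 = 134.93 K

134.93 K


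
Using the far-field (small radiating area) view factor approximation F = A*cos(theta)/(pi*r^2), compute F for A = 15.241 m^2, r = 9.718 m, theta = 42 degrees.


cos(42 deg) = 0.74314
pi*r^2 = 296.69
F = 15.241 * 0.74314 / 296.69 = 0.038175

0.038175


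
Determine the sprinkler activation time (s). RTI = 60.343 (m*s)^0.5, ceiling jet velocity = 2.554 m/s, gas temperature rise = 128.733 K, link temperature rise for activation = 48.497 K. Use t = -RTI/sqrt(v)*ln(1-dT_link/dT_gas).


dT_link/dT_gas = 0.37673
ln(1 - 0.37673) = -0.47277
t = -60.343 / sqrt(2.554) * -0.47277 = 17.851 s

17.851 s


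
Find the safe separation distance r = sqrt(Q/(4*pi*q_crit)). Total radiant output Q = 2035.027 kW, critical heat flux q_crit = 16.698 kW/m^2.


4*pi*q_crit = 209.83
Q/(4*pi*q_crit) = 9.6983
r = sqrt(9.6983) = 3.1142 m

3.1142 m


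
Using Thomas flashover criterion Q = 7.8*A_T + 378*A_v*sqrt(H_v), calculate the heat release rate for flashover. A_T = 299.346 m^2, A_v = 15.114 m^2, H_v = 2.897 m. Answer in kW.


7.8*A_T = 2334.9
sqrt(H_v) = 1.7021
378*A_v*sqrt(H_v) = 9724.0
Q = 2334.9 + 9724.0 = 12059 kW

12059 kW


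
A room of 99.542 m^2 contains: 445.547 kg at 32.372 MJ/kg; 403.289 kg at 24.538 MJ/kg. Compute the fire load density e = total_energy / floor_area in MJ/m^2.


Total energy = 445.547*32.372 + 403.289*24.538
= 14423.25 + 9895.905
= 24319.15 MJ
e = 24319.15 / 99.542 = 244.31 MJ/m^2

244.31 MJ/m^2


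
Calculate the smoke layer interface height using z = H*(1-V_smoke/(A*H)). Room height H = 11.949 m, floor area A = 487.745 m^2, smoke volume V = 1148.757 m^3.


V/(A*H) = 0.19711
1 - 0.19711 = 0.80289
z = 11.949 * 0.80289 = 9.5938 m

9.5938 m


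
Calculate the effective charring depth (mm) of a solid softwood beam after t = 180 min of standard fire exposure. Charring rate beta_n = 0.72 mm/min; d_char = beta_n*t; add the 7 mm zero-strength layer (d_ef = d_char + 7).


d_char = 0.72 * 180 = 129.6 mm
d_ef = 129.6 + 1.0*7 = 136.6 mm

136.6 mm


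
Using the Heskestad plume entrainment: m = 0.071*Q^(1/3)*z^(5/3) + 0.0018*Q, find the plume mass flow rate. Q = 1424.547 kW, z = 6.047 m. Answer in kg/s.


Q^(1/3) = 11.252
z^(5/3) = 20.071
First term = 0.071 * 11.252 * 20.071 = 16.034
Second term = 0.0018 * 1424.547 = 2.5642
m = 18.599 kg/s

18.599 kg/s


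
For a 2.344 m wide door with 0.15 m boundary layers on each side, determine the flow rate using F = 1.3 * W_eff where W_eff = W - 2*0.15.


W_eff = 2.344 - 0.30 = 2.044 m
F = 1.3 * 2.044 = 2.6572 persons/s

2.6572 persons/s


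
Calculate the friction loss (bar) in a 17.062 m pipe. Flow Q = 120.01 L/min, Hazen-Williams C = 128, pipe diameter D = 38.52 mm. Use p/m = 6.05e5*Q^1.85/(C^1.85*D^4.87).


Q^1.85 = 7023.5
C^1.85 = 7913.0
D^4.87 = 5.2758e+07
p/m = 0.010178 bar/m
p_total = 0.010178 * 17.062 = 0.17366 bar

0.17366 bar


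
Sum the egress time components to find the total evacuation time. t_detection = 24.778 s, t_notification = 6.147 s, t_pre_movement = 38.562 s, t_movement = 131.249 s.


Total = 24.778 + 6.147 + 38.562 + 131.249 = 200.736 s

200.736 s


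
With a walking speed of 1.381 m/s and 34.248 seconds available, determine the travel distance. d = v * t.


d = 1.381 * 34.248 = 47.296 m

47.296 m


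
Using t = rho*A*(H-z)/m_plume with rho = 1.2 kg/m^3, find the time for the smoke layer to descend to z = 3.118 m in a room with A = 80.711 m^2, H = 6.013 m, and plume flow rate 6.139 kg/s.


H - z = 2.895 m
t = 1.2 * 80.711 * 2.895 / 6.139 = 45.674 s

45.674 s


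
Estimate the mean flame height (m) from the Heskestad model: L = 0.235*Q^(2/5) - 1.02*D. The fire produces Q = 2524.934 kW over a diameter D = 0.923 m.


Q^(2/5) = 22.956
0.235 * Q^(2/5) = 5.3947
1.02 * D = 0.94146
L = 4.4532 m

4.4532 m


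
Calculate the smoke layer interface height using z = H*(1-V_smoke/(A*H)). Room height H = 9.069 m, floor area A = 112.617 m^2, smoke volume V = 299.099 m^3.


V/(A*H) = 0.29285
1 - 0.29285 = 0.70715
z = 9.069 * 0.70715 = 6.4131 m

6.4131 m


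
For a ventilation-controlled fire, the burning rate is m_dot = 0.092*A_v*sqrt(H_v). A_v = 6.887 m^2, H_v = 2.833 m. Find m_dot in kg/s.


sqrt(H_v) = 1.6832
m_dot = 0.092 * 6.887 * 1.6832 = 1.0665 kg/s

1.0665 kg/s


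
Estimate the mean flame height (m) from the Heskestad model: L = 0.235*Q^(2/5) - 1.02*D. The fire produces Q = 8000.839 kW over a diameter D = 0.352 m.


Q^(2/5) = 36.413
0.235 * Q^(2/5) = 8.5570
1.02 * D = 0.35904
L = 8.1980 m

8.1980 m


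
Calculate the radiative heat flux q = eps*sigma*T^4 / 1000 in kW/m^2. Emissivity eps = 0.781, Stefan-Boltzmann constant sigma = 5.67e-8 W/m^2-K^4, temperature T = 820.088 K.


T^4 = 4.5232e+11
q = 0.781 * 5.67e-8 * 4.5232e+11 / 1000 = 20.030 kW/m^2

20.030 kW/m^2


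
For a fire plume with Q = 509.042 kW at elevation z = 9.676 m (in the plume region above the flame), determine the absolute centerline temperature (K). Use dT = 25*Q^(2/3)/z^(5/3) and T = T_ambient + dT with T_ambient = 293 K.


Q^(2/3) = 63.753
z^(5/3) = 43.937
dT = 25 * 63.753 / 43.937 = 36.276 K
T = 293 + 36.276 = 329.28 K

329.28 K


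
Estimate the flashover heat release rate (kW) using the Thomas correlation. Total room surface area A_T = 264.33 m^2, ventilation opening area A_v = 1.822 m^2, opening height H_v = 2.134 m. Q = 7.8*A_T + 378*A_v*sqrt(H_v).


7.8*A_T = 2061.774
sqrt(H_v) = 1.4608
378*A_v*sqrt(H_v) = 1006.1
Q = 2061.774 + 1006.1 = 3067.9 kW

3067.9 kW


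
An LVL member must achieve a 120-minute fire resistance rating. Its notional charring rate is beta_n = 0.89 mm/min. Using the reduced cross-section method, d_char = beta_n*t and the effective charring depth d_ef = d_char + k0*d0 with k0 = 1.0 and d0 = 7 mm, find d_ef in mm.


d_char = 0.89 * 120 = 106.8 mm
d_ef = 106.8 + 1.0*7 = 113.8 mm

113.8 mm


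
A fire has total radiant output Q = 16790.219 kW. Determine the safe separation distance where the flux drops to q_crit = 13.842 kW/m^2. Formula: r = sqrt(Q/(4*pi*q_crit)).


4*pi*q_crit = 173.94
Q/(4*pi*q_crit) = 96.527
r = sqrt(96.527) = 9.8248 m

9.8248 m


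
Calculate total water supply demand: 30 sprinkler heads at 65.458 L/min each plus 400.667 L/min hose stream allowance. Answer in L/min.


Sprinkler demand = 30 * 65.458 = 1963.74 L/min
Total = 1963.74 + 400.667 = 2364.407 L/min

2364.407 L/min


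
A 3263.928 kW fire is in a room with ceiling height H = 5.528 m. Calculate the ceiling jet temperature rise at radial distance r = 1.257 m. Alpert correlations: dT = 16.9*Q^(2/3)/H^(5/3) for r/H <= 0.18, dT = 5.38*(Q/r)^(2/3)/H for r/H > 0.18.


r/H = 1.257 / 5.528 = 0.22739
r/H > 0.18, so dT = 5.38*(Q/r)^(2/3)/H
Q/r = 2596.6
(Q/r)^(2/3) = 188.92
dT = 5.38 * 188.92 / 5.528 = 183.86 K

183.86 K


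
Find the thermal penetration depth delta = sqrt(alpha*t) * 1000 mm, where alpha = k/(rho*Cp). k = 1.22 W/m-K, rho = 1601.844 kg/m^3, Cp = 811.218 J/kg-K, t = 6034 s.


alpha = 1.22 / (1601.844 * 811.218) = 9.3886e-07 m^2/s
alpha * t = 0.0056651
delta = sqrt(0.0056651) * 1000 = 75.267 mm

75.267 mm


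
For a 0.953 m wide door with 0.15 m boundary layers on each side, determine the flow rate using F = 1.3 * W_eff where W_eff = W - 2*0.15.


W_eff = 0.953 - 0.30 = 0.653 m
F = 1.3 * 0.653 = 0.84890 persons/s

0.84890 persons/s


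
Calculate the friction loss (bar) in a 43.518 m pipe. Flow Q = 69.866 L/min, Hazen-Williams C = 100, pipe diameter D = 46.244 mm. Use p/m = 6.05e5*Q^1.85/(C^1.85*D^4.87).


Q^1.85 = 2581.6
C^1.85 = 5011.9
D^4.87 = 1.2848e+08
p/m = 0.0024256 bar/m
p_total = 0.0024256 * 43.518 = 0.10556 bar

0.10556 bar


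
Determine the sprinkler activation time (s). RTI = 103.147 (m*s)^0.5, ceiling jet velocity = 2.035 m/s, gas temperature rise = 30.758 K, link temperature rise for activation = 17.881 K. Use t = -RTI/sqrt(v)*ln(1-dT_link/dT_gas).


dT_link/dT_gas = 0.58134
ln(1 - 0.58134) = -0.87071
t = -103.147 / sqrt(2.035) * -0.87071 = 62.957 s

62.957 s


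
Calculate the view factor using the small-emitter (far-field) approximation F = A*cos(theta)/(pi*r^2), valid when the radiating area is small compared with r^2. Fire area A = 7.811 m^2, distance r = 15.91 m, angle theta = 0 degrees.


cos(0 deg) = 1
pi*r^2 = 795.23
F = 7.811 * 1 / 795.23 = 0.0098224

0.0098224


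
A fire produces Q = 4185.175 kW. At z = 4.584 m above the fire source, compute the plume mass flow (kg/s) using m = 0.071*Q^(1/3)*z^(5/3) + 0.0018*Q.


Q^(1/3) = 16.115
z^(5/3) = 12.650
First term = 0.071 * 16.115 * 12.650 = 14.473
Second term = 0.0018 * 4185.175 = 7.5333
m = 22.007 kg/s

22.007 kg/s


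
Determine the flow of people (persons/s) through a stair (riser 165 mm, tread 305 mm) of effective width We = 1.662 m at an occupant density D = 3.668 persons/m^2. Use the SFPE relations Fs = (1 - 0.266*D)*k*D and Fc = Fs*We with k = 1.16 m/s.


1 - 0.266*D = 1 - 0.266*3.668 = 0.024312
Fs = 0.024312 * 1.16 * 3.668 = 0.10344 persons/(s*m)
Fc = 0.10344 * 1.662 = 0.17192 persons/s

0.17192 persons/s


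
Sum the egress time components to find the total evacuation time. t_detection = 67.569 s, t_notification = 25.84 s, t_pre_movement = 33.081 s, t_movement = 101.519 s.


Total = 67.569 + 25.84 + 33.081 + 101.519 = 228.009 s

228.009 s


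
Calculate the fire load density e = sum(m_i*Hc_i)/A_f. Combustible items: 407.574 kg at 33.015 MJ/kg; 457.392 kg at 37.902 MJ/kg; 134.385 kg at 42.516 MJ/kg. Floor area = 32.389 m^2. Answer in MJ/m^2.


Total energy = 407.574*33.015 + 457.392*37.902 + 134.385*42.516
= 13456.06 + 17336.07 + 5713.513
= 36505.64 MJ
e = 36505.64 / 32.389 = 1127.1 MJ/m^2

1127.1 MJ/m^2


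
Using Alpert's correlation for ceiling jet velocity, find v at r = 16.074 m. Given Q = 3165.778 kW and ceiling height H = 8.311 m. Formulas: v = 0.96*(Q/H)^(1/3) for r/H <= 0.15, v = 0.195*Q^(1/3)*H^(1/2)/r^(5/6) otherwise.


r/H = 16.074 / 8.311 = 1.9341
r/H > 0.15, so v = 0.195*Q^(1/3)*H^(1/2)/r^(5/6)
Q^(1/3) = 14.683
H^(1/2) = 2.8829
r^(5/6) = 10.118
v = 0.195 * 14.683 * 2.8829 / 10.118 = 0.81580 m/s

0.81580 m/s


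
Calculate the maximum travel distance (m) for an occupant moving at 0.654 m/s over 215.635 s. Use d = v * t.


d = 0.654 * 215.635 = 141.03 m

141.03 m


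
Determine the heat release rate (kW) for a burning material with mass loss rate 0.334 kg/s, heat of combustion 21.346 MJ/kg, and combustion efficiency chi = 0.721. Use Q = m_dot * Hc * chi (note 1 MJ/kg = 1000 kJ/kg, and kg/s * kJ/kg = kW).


Hc = 21.346 MJ/kg = 21.346 * 1000 kJ/kg = 21346 kJ/kg
Q = 0.334 kg/s * 21346 kJ/kg * 0.721 = 5140.4 kW

5140.4 kW


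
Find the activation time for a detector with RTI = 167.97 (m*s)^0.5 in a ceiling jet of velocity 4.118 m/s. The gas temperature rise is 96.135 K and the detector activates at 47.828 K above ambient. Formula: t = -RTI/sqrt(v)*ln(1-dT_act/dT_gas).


dT_act/dT_gas = 0.49751
ln(1 - 0.49751) = -0.68818
t = -167.97 / sqrt(4.118) * -0.68818 = 56.962 s

56.962 s


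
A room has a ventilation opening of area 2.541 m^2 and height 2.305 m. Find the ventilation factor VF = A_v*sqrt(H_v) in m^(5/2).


sqrt(H_v) = 1.5182
VF = 2.541 * 1.5182 = 3.8578 m^(5/2)

3.8578 m^(5/2)


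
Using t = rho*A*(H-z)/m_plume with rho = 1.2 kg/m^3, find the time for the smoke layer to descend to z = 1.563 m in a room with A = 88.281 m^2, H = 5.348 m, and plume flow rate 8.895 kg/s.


H - z = 3.785 m
t = 1.2 * 88.281 * 3.785 / 8.895 = 45.078 s

45.078 s


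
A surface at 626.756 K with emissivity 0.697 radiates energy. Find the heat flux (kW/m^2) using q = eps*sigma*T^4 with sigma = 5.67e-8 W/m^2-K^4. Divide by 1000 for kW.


T^4 = 1.5431e+11
q = 0.697 * 5.67e-8 * 1.5431e+11 / 1000 = 6.0983 kW/m^2

6.0983 kW/m^2


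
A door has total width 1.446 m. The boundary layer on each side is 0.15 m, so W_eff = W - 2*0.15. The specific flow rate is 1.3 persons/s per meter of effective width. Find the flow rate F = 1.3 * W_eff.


W_eff = 1.446 - 0.30 = 1.146 m
F = 1.3 * 1.146 = 1.4898 persons/s

1.4898 persons/s


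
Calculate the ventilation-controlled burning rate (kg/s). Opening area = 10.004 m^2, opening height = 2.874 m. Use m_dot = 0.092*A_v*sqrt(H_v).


sqrt(H_v) = 1.6953
m_dot = 0.092 * 10.004 * 1.6953 = 1.5603 kg/s

1.5603 kg/s


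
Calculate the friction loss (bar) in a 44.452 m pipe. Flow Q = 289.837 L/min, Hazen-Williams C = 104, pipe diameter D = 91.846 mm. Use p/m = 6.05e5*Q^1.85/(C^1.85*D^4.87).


Q^1.85 = 35891
C^1.85 = 5389.0
D^4.87 = 3.6316e+09
p/m = 0.0011095 bar/m
p_total = 0.0011095 * 44.452 = 0.049319 bar

0.049319 bar


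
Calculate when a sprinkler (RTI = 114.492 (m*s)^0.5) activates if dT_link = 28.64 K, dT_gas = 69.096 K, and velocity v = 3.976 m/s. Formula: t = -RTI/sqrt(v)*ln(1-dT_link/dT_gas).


dT_link/dT_gas = 0.41450
ln(1 - 0.41450) = -0.53528
t = -114.492 / sqrt(3.976) * -0.53528 = 30.735 s

30.735 s


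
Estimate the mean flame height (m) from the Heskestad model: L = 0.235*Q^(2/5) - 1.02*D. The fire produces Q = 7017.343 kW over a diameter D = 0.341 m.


Q^(2/5) = 34.552
0.235 * Q^(2/5) = 8.1196
1.02 * D = 0.34782
L = 7.7718 m

7.7718 m


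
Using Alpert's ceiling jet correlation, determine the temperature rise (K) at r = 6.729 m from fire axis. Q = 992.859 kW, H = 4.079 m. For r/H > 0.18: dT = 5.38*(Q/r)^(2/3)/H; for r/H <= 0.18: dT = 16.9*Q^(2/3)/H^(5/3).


r/H = 6.729 / 4.079 = 1.6497
r/H > 0.18, so dT = 5.38*(Q/r)^(2/3)/H
Q/r = 147.55
(Q/r)^(2/3) = 27.923
dT = 5.38 * 27.923 / 4.079 = 36.829 K

36.829 K


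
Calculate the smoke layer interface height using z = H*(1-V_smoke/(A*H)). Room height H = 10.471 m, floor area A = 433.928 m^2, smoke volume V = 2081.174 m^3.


V/(A*H) = 0.45804
1 - 0.45804 = 0.54196
z = 10.471 * 0.54196 = 5.6749 m

5.6749 m


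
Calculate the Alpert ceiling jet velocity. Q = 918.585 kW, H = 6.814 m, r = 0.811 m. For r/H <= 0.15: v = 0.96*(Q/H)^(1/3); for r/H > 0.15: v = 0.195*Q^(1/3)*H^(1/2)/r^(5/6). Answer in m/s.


r/H = 0.811 / 6.814 = 0.11902
r/H <= 0.15, so v = 0.96*(Q/H)^(1/3)
Q/H = 134.81
(Q/H)^(1/3) = 5.1275
v = 0.96 * 5.1275 = 4.9224 m/s

4.9224 m/s


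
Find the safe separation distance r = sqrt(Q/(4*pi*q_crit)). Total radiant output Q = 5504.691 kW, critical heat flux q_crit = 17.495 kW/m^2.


4*pi*q_crit = 219.85
Q/(4*pi*q_crit) = 25.039
r = sqrt(25.039) = 5.0039 m

5.0039 m


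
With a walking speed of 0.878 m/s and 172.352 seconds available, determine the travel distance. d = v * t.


d = 0.878 * 172.352 = 151.33 m

151.33 m


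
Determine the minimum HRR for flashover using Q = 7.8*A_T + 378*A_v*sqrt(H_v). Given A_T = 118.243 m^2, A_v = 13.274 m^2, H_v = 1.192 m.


7.8*A_T = 922.30
sqrt(H_v) = 1.0918
378*A_v*sqrt(H_v) = 5478.1
Q = 922.30 + 5478.1 = 6400.4 kW

6400.4 kW


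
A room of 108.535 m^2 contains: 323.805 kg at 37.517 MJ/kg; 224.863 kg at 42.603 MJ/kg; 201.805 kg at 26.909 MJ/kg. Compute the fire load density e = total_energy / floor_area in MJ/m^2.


Total energy = 323.805*37.517 + 224.863*42.603 + 201.805*26.909
= 12148.19 + 9579.838 + 5430.371
= 27158.40 MJ
e = 27158.40 / 108.535 = 250.23 MJ/m^2

250.23 MJ/m^2


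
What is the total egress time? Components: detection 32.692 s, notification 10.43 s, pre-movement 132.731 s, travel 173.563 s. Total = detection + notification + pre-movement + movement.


Total = 32.692 + 10.43 + 132.731 + 173.563 = 349.416 s

349.416 s


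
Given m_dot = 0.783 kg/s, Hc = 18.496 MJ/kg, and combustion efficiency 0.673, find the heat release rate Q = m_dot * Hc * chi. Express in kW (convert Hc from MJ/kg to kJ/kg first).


Hc = 18.496 MJ/kg = 18.496 * 1000 kJ/kg = 18496 kJ/kg
Q = 0.783 kg/s * 18496 kJ/kg * 0.673 = 9746.6 kW

9746.6 kW


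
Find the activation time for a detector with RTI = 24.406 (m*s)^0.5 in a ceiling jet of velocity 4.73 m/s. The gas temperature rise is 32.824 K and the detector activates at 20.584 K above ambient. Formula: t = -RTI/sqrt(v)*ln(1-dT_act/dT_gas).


dT_act/dT_gas = 0.62710
ln(1 - 0.62710) = -0.98645
t = -24.406 / sqrt(4.73) * -0.98645 = 11.070 s

11.070 s


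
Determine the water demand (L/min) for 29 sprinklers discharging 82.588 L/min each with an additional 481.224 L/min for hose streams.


Sprinkler demand = 29 * 82.588 = 2395.052 L/min
Total = 2395.052 + 481.224 = 2876.276 L/min

2876.276 L/min


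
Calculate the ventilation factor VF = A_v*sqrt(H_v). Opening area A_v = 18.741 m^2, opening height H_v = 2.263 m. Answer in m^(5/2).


sqrt(H_v) = 1.5043
VF = 18.741 * 1.5043 = 28.193 m^(5/2)

28.193 m^(5/2)


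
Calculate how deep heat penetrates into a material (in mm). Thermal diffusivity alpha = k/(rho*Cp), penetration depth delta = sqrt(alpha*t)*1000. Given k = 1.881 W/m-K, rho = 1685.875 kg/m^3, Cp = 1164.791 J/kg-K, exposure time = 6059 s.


alpha = 1.881 / (1685.875 * 1164.791) = 9.5789e-07 m^2/s
alpha * t = 0.0058039
delta = sqrt(0.0058039) * 1000 = 76.183 mm

76.183 mm


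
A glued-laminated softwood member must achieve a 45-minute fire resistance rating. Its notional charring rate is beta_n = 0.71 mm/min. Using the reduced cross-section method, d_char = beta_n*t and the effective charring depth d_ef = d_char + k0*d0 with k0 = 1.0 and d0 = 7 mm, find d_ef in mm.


d_char = 0.71 * 45 = 31.95 mm
d_ef = 31.95 + 1.0*7 = 38.95 mm

38.95 mm


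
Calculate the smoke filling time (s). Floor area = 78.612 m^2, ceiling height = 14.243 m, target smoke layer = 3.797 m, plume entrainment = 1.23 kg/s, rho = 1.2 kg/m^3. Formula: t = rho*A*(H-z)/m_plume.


H - z = 10.446 m
t = 1.2 * 78.612 * 10.446 / 1.23 = 801.15 s

801.15 s


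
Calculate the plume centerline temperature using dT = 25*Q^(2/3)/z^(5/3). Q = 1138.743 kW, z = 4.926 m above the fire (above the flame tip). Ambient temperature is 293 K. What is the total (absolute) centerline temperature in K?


Q^(2/3) = 109.05
z^(5/3) = 14.261
dT = 25 * 109.05 / 14.261 = 191.16 K
T = 293 + 191.16 = 484.16 K

484.16 K


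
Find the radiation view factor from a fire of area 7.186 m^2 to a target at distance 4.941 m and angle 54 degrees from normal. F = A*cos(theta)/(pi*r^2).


cos(54 deg) = 0.58779
pi*r^2 = 76.697
F = 7.186 * 0.58779 / 76.697 = 0.055071

0.055071


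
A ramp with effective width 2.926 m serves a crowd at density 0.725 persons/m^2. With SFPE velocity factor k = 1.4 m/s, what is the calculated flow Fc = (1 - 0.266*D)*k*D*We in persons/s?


1 - 0.266*D = 1 - 0.266*0.725 = 0.80715
Fs = 0.80715 * 1.4 * 0.725 = 0.81926 persons/(s*m)
Fc = 0.81926 * 2.926 = 2.3971 persons/s

2.3971 persons/s


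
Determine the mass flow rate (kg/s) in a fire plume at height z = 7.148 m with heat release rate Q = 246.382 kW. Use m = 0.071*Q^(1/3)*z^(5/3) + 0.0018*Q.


Q^(1/3) = 6.2691
z^(5/3) = 26.524
First term = 0.071 * 6.2691 * 26.524 = 11.806
Second term = 0.0018 * 246.382 = 0.44349
m = 12.249 kg/s

12.249 kg/s


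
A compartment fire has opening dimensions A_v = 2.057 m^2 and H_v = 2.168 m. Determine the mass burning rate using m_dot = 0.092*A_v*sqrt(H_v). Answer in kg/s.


sqrt(H_v) = 1.4724
m_dot = 0.092 * 2.057 * 1.4724 = 0.27865 kg/s

0.27865 kg/s


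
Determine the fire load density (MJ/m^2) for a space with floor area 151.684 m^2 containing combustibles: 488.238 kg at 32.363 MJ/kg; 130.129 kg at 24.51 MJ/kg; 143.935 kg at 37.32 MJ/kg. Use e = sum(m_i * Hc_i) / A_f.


Total energy = 488.238*32.363 + 130.129*24.51 + 143.935*37.32
= 15800.85 + 3189.462 + 5371.654
= 24361.96 MJ
e = 24361.96 / 151.684 = 160.61 MJ/m^2

160.61 MJ/m^2


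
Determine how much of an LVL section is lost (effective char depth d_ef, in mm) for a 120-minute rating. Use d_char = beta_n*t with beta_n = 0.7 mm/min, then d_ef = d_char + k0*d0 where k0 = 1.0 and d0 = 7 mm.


d_char = 0.7 * 120 = 84 mm
d_ef = 84 + 1.0*7 = 91 mm

91 mm


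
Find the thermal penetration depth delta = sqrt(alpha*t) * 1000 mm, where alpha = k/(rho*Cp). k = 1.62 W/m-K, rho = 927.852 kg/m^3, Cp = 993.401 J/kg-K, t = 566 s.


alpha = 1.62 / (927.852 * 993.401) = 1.7576e-06 m^2/s
alpha * t = 0.00099478
delta = sqrt(0.00099478) * 1000 = 31.540 mm

31.540 mm


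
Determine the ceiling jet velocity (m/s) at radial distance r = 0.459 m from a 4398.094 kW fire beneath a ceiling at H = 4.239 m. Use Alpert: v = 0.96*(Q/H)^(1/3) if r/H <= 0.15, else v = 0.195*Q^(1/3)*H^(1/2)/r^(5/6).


r/H = 0.459 / 4.239 = 0.10828
r/H <= 0.15, so v = 0.96*(Q/H)^(1/3)
Q/H = 1037.5
(Q/H)^(1/3) = 10.124
v = 0.96 * 10.124 = 9.7186 m/s

9.7186 m/s


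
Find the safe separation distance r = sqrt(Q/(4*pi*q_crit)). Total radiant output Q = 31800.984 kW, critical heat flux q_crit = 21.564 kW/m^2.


4*pi*q_crit = 270.98
Q/(4*pi*q_crit) = 117.35
r = sqrt(117.35) = 10.833 m

10.833 m


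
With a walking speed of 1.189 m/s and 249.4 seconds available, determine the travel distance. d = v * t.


d = 1.189 * 249.4 = 296.54 m

296.54 m


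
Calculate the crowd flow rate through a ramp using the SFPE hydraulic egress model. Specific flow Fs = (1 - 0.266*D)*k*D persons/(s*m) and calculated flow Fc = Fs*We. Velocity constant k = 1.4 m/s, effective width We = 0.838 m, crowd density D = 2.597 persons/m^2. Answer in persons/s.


1 - 0.266*D = 1 - 0.266*2.597 = 0.30920
Fs = 0.30920 * 1.4 * 2.597 = 1.1242 persons/(s*m)
Fc = 1.1242 * 0.838 = 0.94206 persons/s

0.94206 persons/s


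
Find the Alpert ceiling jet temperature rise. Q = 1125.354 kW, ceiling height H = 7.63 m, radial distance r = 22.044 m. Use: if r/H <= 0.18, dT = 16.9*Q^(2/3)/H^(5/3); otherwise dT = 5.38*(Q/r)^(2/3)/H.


r/H = 22.044 / 7.63 = 2.8891
r/H > 0.18, so dT = 5.38*(Q/r)^(2/3)/H
Q/r = 51.050
(Q/r)^(2/3) = 13.762
dT = 5.38 * 13.762 / 7.63 = 9.7034 K

9.7034 K


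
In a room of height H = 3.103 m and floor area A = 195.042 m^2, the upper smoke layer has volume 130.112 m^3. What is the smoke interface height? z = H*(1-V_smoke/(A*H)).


V/(A*H) = 0.21498
1 - 0.21498 = 0.78502
z = 3.103 * 0.78502 = 2.4359 m

2.4359 m


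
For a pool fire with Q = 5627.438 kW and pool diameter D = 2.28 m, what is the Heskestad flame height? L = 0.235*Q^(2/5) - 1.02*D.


Q^(2/5) = 31.632
0.235 * Q^(2/5) = 7.4335
1.02 * D = 2.3256
L = 5.1079 m

5.1079 m


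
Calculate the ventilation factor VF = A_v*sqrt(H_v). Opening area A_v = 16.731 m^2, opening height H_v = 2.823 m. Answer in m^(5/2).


sqrt(H_v) = 1.6802
VF = 16.731 * 1.6802 = 28.111 m^(5/2)

28.111 m^(5/2)


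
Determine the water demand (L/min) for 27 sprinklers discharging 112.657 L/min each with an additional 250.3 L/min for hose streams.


Sprinkler demand = 27 * 112.657 = 3041.739 L/min
Total = 3041.739 + 250.3 = 3292.039 L/min

3292.039 L/min


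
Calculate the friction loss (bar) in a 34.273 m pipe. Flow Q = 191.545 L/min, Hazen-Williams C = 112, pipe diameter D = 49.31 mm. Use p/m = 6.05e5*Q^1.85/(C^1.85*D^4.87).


Q^1.85 = 16680
C^1.85 = 6180.9
D^4.87 = 1.7563e+08
p/m = 0.0092963 bar/m
p_total = 0.0092963 * 34.273 = 0.31861 bar

0.31861 bar


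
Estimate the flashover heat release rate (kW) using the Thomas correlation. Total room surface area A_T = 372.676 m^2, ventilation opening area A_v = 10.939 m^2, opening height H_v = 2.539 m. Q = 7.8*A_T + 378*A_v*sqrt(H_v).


7.8*A_T = 2906.9
sqrt(H_v) = 1.5934
378*A_v*sqrt(H_v) = 6588.7
Q = 2906.9 + 6588.7 = 9495.6 kW

9495.6 kW


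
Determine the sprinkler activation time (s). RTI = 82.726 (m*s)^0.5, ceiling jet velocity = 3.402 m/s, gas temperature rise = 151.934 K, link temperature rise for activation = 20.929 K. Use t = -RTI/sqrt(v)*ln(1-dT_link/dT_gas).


dT_link/dT_gas = 0.13775
ln(1 - 0.13775) = -0.14821
t = -82.726 / sqrt(3.402) * -0.14821 = 6.6474 s

6.6474 s


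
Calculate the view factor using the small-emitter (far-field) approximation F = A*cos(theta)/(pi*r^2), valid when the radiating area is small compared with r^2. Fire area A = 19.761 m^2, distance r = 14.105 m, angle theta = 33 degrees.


cos(33 deg) = 0.83867
pi*r^2 = 625.02
F = 19.761 * 0.83867 / 625.02 = 0.026516

0.026516


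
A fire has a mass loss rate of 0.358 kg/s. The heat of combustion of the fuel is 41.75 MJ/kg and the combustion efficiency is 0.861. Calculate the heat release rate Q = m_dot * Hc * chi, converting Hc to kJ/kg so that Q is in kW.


Hc = 41.75 MJ/kg = 41.75 * 1000 kJ/kg = 41750 kJ/kg
Q = 0.358 kg/s * 41750 kJ/kg * 0.861 = 12869 kW

12869 kW


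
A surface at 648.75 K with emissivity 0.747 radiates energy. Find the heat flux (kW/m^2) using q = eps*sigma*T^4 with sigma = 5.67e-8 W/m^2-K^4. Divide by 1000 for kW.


T^4 = 1.7714e+11
q = 0.747 * 5.67e-8 * 1.7714e+11 / 1000 = 7.5026 kW/m^2

7.5026 kW/m^2


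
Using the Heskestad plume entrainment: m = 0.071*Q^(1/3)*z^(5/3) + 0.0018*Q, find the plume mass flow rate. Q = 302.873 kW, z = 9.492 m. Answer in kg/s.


Q^(1/3) = 6.7156
z^(5/3) = 42.553
First term = 0.071 * 6.7156 * 42.553 = 20.290
Second term = 0.0018 * 302.873 = 0.54517
m = 20.835 kg/s

20.835 kg/s


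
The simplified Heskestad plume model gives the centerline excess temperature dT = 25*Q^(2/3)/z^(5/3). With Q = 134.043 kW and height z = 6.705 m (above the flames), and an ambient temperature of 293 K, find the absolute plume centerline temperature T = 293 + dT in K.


Q^(2/3) = 26.192
z^(5/3) = 23.841
dT = 25 * 26.192 / 23.841 = 27.464 K
T = 293 + 27.464 = 320.46 K

320.46 K


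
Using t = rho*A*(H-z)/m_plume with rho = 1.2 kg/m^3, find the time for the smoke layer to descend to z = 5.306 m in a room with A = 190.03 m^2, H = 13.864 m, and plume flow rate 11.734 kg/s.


H - z = 8.558 m
t = 1.2 * 190.03 * 8.558 / 11.734 = 166.31 s

166.31 s


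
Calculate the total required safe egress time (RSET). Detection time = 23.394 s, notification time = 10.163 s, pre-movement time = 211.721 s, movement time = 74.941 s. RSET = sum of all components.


Total = 23.394 + 10.163 + 211.721 + 74.941 = 320.219 s

320.219 s


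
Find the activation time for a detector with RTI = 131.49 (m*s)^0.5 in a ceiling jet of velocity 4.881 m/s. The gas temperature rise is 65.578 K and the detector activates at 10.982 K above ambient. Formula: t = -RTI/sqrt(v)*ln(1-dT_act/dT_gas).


dT_act/dT_gas = 0.16746
ln(1 - 0.16746) = -0.18328
t = -131.49 / sqrt(4.881) * -0.18328 = 10.908 s

10.908 s


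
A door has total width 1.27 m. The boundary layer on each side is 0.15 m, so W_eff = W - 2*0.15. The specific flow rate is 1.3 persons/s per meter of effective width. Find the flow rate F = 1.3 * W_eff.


W_eff = 1.27 - 0.30 = 0.97 m
F = 1.3 * 0.97 = 1.261 persons/s

1.261 persons/s


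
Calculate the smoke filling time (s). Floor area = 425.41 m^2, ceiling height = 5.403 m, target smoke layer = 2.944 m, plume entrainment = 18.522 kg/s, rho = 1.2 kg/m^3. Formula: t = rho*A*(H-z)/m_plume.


H - z = 2.459 m
t = 1.2 * 425.41 * 2.459 / 18.522 = 67.773 s

67.773 s


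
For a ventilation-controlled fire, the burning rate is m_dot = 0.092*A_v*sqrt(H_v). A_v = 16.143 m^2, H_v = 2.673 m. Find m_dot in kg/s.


sqrt(H_v) = 1.6349
m_dot = 0.092 * 16.143 * 1.6349 = 2.4281 kg/s

2.4281 kg/s


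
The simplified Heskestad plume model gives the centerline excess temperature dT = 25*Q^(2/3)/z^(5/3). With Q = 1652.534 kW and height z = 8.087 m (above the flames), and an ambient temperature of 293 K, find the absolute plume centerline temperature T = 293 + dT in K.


Q^(2/3) = 139.78
z^(5/3) = 32.582
dT = 25 * 139.78 / 32.582 = 107.25 K
T = 293 + 107.25 = 400.25 K

400.25 K


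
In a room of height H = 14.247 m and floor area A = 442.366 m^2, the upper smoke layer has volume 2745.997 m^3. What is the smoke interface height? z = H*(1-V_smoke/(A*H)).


V/(A*H) = 0.43571
1 - 0.43571 = 0.56429
z = 14.247 * 0.56429 = 8.0395 m

8.0395 m


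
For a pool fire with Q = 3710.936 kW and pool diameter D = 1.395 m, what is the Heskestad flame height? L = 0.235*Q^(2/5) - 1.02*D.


Q^(2/5) = 26.779
0.235 * Q^(2/5) = 6.2931
1.02 * D = 1.4229
L = 4.8702 m

4.8702 m


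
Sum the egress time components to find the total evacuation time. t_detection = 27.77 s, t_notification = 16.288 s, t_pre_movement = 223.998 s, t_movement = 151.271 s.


Total = 27.77 + 16.288 + 223.998 + 151.271 = 419.327 s

419.327 s


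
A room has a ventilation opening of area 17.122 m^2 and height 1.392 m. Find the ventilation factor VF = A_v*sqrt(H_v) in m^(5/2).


sqrt(H_v) = 1.1798
VF = 17.122 * 1.1798 = 20.201 m^(5/2)

20.201 m^(5/2)


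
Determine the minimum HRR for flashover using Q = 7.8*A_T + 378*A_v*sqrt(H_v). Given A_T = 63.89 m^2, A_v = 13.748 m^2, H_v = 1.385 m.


7.8*A_T = 498.342
sqrt(H_v) = 1.1769
378*A_v*sqrt(H_v) = 6115.8
Q = 498.342 + 6115.8 = 6614.2 kW

6614.2 kW


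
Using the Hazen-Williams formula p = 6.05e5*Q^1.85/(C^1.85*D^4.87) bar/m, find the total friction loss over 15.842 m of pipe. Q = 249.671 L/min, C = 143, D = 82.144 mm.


Q^1.85 = 27235
C^1.85 = 9713.4
D^4.87 = 2.1086e+09
p/m = 0.00080451 bar/m
p_total = 0.00080451 * 15.842 = 0.012745 bar

0.012745 bar


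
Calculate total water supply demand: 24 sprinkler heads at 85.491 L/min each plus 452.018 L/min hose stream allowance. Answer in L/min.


Sprinkler demand = 24 * 85.491 = 2051.784 L/min
Total = 2051.784 + 452.018 = 2503.802 L/min

2503.802 L/min


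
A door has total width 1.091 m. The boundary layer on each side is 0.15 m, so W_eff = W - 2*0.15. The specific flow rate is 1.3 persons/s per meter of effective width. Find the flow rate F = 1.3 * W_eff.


W_eff = 1.091 - 0.30 = 0.791 m
F = 1.3 * 0.791 = 1.0283 persons/s

1.0283 persons/s


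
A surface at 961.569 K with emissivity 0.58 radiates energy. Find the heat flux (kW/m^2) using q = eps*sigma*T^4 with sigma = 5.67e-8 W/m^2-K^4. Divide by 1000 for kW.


T^4 = 8.5491e+11
q = 0.58 * 5.67e-8 * 8.5491e+11 / 1000 = 28.115 kW/m^2

28.115 kW/m^2


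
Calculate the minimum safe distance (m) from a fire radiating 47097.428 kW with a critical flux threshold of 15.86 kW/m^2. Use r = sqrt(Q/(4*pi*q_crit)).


4*pi*q_crit = 199.30
Q/(4*pi*q_crit) = 236.31
r = sqrt(236.31) = 15.372 m

15.372 m


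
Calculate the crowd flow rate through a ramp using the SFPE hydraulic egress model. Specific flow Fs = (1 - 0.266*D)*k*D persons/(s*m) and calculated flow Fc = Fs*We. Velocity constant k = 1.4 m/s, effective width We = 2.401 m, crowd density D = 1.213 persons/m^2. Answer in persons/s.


1 - 0.266*D = 1 - 0.266*1.213 = 0.67734
Fs = 0.67734 * 1.4 * 1.213 = 1.1503 persons/(s*m)
Fc = 1.1503 * 2.401 = 2.7618 persons/s

2.7618 persons/s


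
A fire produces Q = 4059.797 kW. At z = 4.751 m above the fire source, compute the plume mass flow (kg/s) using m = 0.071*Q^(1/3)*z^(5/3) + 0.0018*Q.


Q^(1/3) = 15.953
z^(5/3) = 13.427
First term = 0.071 * 15.953 * 13.427 = 15.208
Second term = 0.0018 * 4059.797 = 7.3076
m = 22.515 kg/s

22.515 kg/s


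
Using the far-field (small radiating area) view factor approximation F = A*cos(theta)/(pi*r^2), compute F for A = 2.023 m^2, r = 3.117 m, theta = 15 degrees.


cos(15 deg) = 0.96593
pi*r^2 = 30.523
F = 2.023 * 0.96593 / 30.523 = 0.064020

0.064020


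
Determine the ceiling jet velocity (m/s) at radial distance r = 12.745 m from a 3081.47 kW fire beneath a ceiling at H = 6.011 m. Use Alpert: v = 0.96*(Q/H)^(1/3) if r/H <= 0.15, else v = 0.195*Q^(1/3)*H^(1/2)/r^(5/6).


r/H = 12.745 / 6.011 = 2.1203
r/H > 0.15, so v = 0.195*Q^(1/3)*H^(1/2)/r^(5/6)
Q^(1/3) = 14.552
H^(1/2) = 2.4517
r^(5/6) = 8.3390
v = 0.195 * 14.552 * 2.4517 / 8.3390 = 0.83428 m/s

0.83428 m/s


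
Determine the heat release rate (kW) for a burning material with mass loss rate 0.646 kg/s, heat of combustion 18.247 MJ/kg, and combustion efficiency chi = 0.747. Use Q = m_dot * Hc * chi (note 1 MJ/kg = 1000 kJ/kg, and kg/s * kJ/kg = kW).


Hc = 18.247 MJ/kg = 18.247 * 1000 kJ/kg = 18247 kJ/kg
Q = 0.646 kg/s * 18247 kJ/kg * 0.747 = 8805.3 kW

8805.3 kW


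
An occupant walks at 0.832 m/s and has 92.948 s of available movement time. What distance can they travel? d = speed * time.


d = 0.832 * 92.948 = 77.333 m

77.333 m


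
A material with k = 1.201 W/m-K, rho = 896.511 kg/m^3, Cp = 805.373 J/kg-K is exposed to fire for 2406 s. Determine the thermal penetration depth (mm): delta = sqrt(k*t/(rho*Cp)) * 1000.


alpha = 1.201 / (896.511 * 805.373) = 1.6634e-06 m^2/s
alpha * t = 0.0040021
delta = sqrt(0.0040021) * 1000 = 63.262 mm

63.262 mm


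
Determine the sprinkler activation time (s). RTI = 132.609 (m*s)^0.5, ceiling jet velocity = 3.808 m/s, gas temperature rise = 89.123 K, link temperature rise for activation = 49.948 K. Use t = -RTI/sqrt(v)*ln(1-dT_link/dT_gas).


dT_link/dT_gas = 0.56044
ln(1 - 0.56044) = -0.82198
t = -132.609 / sqrt(3.808) * -0.82198 = 55.858 s

55.858 s


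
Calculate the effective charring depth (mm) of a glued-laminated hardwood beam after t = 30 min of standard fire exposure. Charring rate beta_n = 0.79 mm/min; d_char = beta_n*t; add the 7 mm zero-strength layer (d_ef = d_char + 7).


d_char = 0.79 * 30 = 23.7 mm
d_ef = 23.7 + 1.0*7 = 30.7 mm

30.7 mm


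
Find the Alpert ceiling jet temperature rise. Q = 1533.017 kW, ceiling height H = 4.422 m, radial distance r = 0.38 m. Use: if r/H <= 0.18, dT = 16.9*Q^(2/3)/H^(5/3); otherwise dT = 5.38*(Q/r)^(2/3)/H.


r/H = 0.38 / 4.422 = 0.085934
r/H <= 0.18, so dT = 16.9*Q^(2/3)/H^(5/3)
Q^(2/3) = 132.95
H^(5/3) = 11.913
dT = 16.9 * 132.95 / 11.913 = 188.61 K

188.61 K


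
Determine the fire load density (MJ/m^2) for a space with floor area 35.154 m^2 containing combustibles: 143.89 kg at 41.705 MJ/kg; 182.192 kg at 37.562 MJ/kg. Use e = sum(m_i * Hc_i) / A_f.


Total energy = 143.89*41.705 + 182.192*37.562
= 6000.932 + 6843.496
= 12844.43 MJ
e = 12844.43 / 35.154 = 365.38 MJ/m^2

365.38 MJ/m^2


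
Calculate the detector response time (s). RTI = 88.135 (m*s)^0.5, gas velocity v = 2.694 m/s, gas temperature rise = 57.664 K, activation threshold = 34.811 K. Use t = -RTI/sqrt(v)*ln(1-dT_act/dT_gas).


dT_act/dT_gas = 0.60369
ln(1 - 0.60369) = -0.92555
t = -88.135 / sqrt(2.694) * -0.92555 = 49.699 s

49.699 s


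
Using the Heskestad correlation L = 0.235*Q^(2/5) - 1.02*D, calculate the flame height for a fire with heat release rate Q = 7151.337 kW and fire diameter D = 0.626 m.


Q^(2/5) = 34.814
0.235 * Q^(2/5) = 8.1813
1.02 * D = 0.63852
L = 7.5428 m

7.5428 m


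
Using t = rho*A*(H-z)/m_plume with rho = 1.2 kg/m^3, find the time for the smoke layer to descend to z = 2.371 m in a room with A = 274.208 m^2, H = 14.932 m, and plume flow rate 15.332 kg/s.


H - z = 12.561 m
t = 1.2 * 274.208 * 12.561 / 15.332 = 269.58 s

269.58 s


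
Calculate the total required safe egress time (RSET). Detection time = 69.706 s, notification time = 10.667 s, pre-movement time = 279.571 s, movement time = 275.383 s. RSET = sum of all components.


Total = 69.706 + 10.667 + 279.571 + 275.383 = 635.327 s

635.327 s
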